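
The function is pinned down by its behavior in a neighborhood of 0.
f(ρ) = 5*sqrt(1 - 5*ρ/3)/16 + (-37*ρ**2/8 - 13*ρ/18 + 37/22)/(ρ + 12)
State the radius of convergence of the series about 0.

Denominator factor (ρ + 12): pole of order 1 at -12, modulus 12.
Branch term (5/16)*sqrt(1 - ρ/(3/5)): its argument vanishes at ρ = 3/5, a square-root branch point, modulus 3/5.
The radius of convergence is the smallest modulus among the singular points: 3/5.

The radius of convergence is 3/5.


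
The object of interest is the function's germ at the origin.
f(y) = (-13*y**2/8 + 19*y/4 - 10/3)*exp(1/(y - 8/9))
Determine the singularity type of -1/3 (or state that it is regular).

The point is a regular point.

There is no denominator, hence no pole anywhere.
The essential point of exp(1/(y - (8/9))) is 8/9, not -1/3.
So the germ continues analytically to -1/3.


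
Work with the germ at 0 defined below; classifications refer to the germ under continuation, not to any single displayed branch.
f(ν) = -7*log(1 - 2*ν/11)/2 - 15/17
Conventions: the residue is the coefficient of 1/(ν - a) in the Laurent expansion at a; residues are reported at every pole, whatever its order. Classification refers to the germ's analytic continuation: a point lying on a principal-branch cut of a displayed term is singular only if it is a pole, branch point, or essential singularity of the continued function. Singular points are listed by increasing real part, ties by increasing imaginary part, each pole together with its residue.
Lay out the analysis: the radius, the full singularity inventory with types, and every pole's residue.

Radius of convergence at 0: 11/2.
At 11/2: a logarithmic branch point.

Branch term (-7/2)*log(1 - ν/(11/2)): its argument vanishes at ν = 11/2, a logarithmic branch point, modulus 11/2.
The radius of convergence is the smallest modulus among the singular points: 11/2.


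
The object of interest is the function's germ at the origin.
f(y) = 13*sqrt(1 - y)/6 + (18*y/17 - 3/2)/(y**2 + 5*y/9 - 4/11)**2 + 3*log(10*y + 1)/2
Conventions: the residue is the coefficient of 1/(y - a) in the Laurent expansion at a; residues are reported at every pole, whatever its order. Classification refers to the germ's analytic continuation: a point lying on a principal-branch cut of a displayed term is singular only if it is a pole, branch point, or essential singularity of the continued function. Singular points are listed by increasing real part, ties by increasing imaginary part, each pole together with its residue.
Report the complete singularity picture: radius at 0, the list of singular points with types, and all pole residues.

Radius of convergence at 0: 1/10.
At -5/18 - (1/198)*sqrt(17281): a pole of order 2; residue -(489159/41956697)*sqrt(17281).
At -1/10: a logarithmic branch point.
At -5/18 + (1/198)*sqrt(17281): a pole of order 2; residue (489159/41956697)*sqrt(17281).
At 1: an algebraic (square-root) branch point.

Denominator factor (y**2 + 5*y/9 - 4/11)^2: discriminant 1571/891, real irrational roots -5/18 + (1/198)*sqrt(17281) and -5/18 - (1/198)*sqrt(17281); poles of order 2, moduli -5/18 + (1/198)*sqrt(17281) and 5/18 + (1/198)*sqrt(17281).
Branch term (13/6)*sqrt(1 - y/(1)): its argument vanishes at y = 1, a square-root branch point, modulus 1.
Branch term (3/2)*log(1 - y/(-1/10)): its argument vanishes at y = -1/10, a logarithmic branch point, modulus 1/10.
The radius of convergence is the smallest modulus among the singular points: 1/10.
The branch terms are analytic at -5/18 - (1/198)*sqrt(17281) and contribute nothing to the residue; only the rational part matters.
The factor y**2 + 5*y/9 - 4/11 splits as (y - a)(y - a') with a = -5/18 - (1/198)*sqrt(17281), a' = -5/18 + (1/198)*sqrt(17281). At the order-2 pole a set g(y) = (y - a)^2*(rational part) = [18*y/17 - 3/2] / (y - a')^2.
Order-2 pole: residue = g'(a); g'(-5/18 - (1/198)*sqrt(17281)) = -(489159/41956697)*sqrt(17281), so the residue is -(489159/41956697)*sqrt(17281).
The branch terms are analytic at -5/18 + (1/198)*sqrt(17281) and contribute nothing to the residue; only the rational part matters.
The factor y**2 + 5*y/9 - 4/11 splits as (y - a)(y - a') with a = -5/18 + (1/198)*sqrt(17281), a' = -5/18 - (1/198)*sqrt(17281). At the order-2 pole a set g(y) = (y - a)^2*(rational part) = [18*y/17 - 3/2] / (y - a')^2.
Order-2 pole: residue = g'(a); g'(-5/18 + (1/198)*sqrt(17281)) = (489159/41956697)*sqrt(17281), so the residue is (489159/41956697)*sqrt(17281).
List the singular points by increasing real part (a conjugate pair: the negative imaginary part first).


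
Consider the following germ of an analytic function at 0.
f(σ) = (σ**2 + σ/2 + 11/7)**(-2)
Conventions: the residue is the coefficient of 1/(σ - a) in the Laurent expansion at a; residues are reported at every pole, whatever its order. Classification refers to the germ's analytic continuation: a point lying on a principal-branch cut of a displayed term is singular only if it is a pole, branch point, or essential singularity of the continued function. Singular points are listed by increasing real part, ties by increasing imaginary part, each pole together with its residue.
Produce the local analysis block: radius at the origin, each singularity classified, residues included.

Denominator factor (σ**2 + σ/2 + 11/7)^2: discriminant -169/28, complex-conjugate roots (-1/4) + ((13/28)*sqrt(7))*i and (-1/4) - ((13/28)*sqrt(7))*i; poles of order 2, moduli (1/7)*sqrt(77) and (1/7)*sqrt(77).
The radius of convergence is the smallest modulus among the singular points: (1/7)*sqrt(77).
The factor σ**2 + σ/2 + 11/7 splits as (σ - a)(σ - a') with a = (-1/4) - ((13/28)*sqrt(7))*i, a' = (-1/4) + ((13/28)*sqrt(7))*i. At the order-2 pole a set g(σ) = (σ - a)^2*f(σ) = [1] / (σ - a')^2.
Order-2 pole: residue = g'(a); g'((-1/4) - ((13/28)*sqrt(7))*i) = ((112/2197)*sqrt(7))*i, so the residue is ((112/2197)*sqrt(7))*i.
The factor σ**2 + σ/2 + 11/7 splits as (σ - a)(σ - a') with a = (-1/4) + ((13/28)*sqrt(7))*i, a' = (-1/4) - ((13/28)*sqrt(7))*i. At the order-2 pole a set g(σ) = (σ - a)^2*f(σ) = [1] / (σ - a')^2.
Order-2 pole: residue = g'(a); g'((-1/4) + ((13/28)*sqrt(7))*i) = -((112/2197)*sqrt(7))*i, so the residue is -((112/2197)*sqrt(7))*i.
List the singular points by increasing real part (a conjugate pair: the negative imaginary part first).

Radius of convergence at 0: (1/7)*sqrt(77).
At (-1/4) - ((13/28)*sqrt(7))*i: a pole of order 2; residue ((112/2197)*sqrt(7))*i.
At (-1/4) + ((13/28)*sqrt(7))*i: a pole of order 2; residue -((112/2197)*sqrt(7))*i.


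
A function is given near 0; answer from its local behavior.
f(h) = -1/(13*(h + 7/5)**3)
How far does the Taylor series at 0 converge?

Denominator factor (h + 7/5)^3: pole of order 3 at -7/5, modulus 7/5.
The radius of convergence is the smallest modulus among the singular points: 7/5.

The radius of convergence is 7/5.


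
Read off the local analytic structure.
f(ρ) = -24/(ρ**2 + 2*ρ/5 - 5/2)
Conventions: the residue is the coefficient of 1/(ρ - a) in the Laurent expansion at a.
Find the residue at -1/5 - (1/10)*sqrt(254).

The residue is (60/127)*sqrt(254).

The factor ρ**2 + 2*ρ/5 - 5/2 splits as (ρ - a)(ρ - a') with a = -1/5 - (1/10)*sqrt(254), a' = -1/5 + (1/10)*sqrt(254). At the order-1 pole a set g(ρ) = (ρ - a)*f(ρ) = [-24] / (ρ - a').
Simple pole: residue = g(a) at a = -1/5 - (1/10)*sqrt(254), which is (60/127)*sqrt(254).


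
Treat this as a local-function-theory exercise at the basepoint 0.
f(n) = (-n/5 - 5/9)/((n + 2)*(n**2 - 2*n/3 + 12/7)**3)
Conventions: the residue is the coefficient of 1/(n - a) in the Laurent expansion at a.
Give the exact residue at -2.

The residue is -7203/16208960.

At the order-1 pole -2 set g(n) = (n - (-2))*f(n) = (-n/5 - 5/9)/(n**2 - 2*n/3 + 12/7)**3.
Simple pole: residue = g(a) at a = -2, which is -7203/16208960.


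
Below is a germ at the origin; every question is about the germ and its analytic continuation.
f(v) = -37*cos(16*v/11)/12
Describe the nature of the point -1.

The point is a regular point.

There is no denominator, hence no pole anywhere.
The factor cos(16*v/11) is entire.
So the germ continues analytically to -1.


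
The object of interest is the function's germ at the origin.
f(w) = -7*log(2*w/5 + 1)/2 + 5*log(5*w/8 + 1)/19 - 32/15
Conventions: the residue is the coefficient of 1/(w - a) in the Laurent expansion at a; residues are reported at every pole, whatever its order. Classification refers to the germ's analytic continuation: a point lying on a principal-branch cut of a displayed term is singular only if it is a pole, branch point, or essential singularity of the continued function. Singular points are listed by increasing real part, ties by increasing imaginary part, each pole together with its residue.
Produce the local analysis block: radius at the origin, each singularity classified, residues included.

Radius of convergence at 0: 8/5.
At -5/2: a logarithmic branch point.
At -8/5: a logarithmic branch point.

Branch term (-7/2)*log(1 - w/(-5/2)): its argument vanishes at w = -5/2, a logarithmic branch point, modulus 5/2.
Branch term (5/19)*log(1 - w/(-8/5)): its argument vanishes at w = -8/5, a logarithmic branch point, modulus 8/5.
The radius of convergence is the smallest modulus among the singular points: 8/5.
List the singular points by increasing real part (a conjugate pair: the negative imaginary part first).


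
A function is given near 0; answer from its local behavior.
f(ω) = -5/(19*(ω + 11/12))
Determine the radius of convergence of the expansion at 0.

Denominator factor (ω + 11/12): pole of order 1 at -11/12, modulus 11/12.
The radius of convergence is the smallest modulus among the singular points: 11/12.

The radius of convergence is 11/12.


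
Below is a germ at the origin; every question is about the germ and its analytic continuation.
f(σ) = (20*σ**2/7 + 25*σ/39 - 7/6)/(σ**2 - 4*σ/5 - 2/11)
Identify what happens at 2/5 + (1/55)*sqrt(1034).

The point is a pole of order 1.

The denominator factor σ**2 - 4*σ/5 - 2/11 vanishes at 2/5 + (1/55)*sqrt(1034) and appears to the power 1; the numerator there equals 15721/30030 + (799/15015)*sqrt(1034), nonzero, and no other factor vanishes.
Hence a pole whose order is the multiplicity, 1.


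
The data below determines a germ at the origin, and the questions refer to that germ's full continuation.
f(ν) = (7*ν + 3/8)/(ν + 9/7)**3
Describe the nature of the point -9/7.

The point is a pole of order 3.

The denominator factor ν + 9/7 vanishes at -9/7 and appears to the power 3; the numerator there equals -69/8, nonzero, and no other factor vanishes.
Hence a pole whose order is the multiplicity, 3.


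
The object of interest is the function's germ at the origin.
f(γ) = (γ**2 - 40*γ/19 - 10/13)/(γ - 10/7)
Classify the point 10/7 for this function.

The denominator factor γ - 10/7 vanishes at 10/7 and appears to the power 1; the numerator there equals -21010/12103, nonzero, and no other factor vanishes.
Hence a pole whose order is the multiplicity, 1.

The point is a pole of order 1.


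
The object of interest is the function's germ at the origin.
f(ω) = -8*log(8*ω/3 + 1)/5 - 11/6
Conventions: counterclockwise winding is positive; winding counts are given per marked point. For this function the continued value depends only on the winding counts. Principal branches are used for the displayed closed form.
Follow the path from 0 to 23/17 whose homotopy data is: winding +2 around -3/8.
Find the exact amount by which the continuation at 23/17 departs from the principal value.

The rational part is single-valued and drops out of the difference; each branch term changes only by its own monodromy.
(-8/5)*log(1 - ω/(-3/8)): each positive loop around -3/8 adds 2*pi*i to the log, so winding +2 contributes (-8/5)*(2)*2*pi*i = -(32/5)*pi*i.
Summing the contributions at ω = 23/17 gives -(32/5)*pi*i.

Continued minus principal equals -(32/5)*pi*i.


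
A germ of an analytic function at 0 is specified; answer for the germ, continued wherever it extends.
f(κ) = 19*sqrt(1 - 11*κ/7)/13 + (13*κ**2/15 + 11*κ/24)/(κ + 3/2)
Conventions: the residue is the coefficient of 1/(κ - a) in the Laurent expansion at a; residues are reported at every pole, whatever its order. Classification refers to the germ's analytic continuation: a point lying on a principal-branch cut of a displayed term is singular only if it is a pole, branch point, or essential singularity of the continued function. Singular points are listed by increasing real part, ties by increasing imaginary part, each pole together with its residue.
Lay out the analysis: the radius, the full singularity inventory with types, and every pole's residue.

Denominator factor (κ + 3/2): pole of order 1 at -3/2, modulus 3/2.
Branch term (19/13)*sqrt(1 - κ/(7/11)): its argument vanishes at κ = 7/11, a square-root branch point, modulus 7/11.
The radius of convergence is the smallest modulus among the singular points: 7/11.
The branch term is analytic at -3/2 and contributes nothing to the residue; only the rational part matters.
At the order-1 pole -3/2 set g(κ) = (κ - (-3/2))*(rational part) = 13*κ**2/15 + 11*κ/24.
Simple pole: residue = g(a) at a = -3/2, which is 101/80.
List the singular points by increasing real part (a conjugate pair: the negative imaginary part first).

Radius of convergence at 0: 7/11.
At -3/2: a pole of order 1; residue 101/80.
At 7/11: an algebraic (square-root) branch point.


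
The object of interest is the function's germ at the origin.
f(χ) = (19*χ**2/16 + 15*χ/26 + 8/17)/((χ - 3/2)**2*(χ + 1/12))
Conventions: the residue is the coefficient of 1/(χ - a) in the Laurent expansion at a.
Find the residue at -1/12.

The residue is 219335/1276496.

At the order-1 pole -1/12 set g(χ) = (χ - (-1/12))*f(χ) = (19*χ**2/16 + 15*χ/26 + 8/17)/(χ - 3/2)**2.
Simple pole: residue = g(a) at a = -1/12, which is 219335/1276496.


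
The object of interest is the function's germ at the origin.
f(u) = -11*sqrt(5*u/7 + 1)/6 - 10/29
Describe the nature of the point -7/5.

The point is an algebraic (square-root) branch point.

The term (-11/6)*sqrt(1 - u/(-7/5)) has argument 1 - -7/5/(-7/5) = 0 at -7/5: a square-root (algebraic, two-sheeted) branch point; the remaining terms are analytic or single-valued there.


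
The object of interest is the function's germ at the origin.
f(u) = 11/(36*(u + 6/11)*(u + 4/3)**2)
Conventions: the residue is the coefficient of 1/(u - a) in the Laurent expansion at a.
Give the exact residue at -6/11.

At the order-1 pole -6/11 set g(u) = (u - (-6/11))*f(u) = 11/(36*(u + 4/3)**2).
Simple pole: residue = g(a) at a = -6/11, which is 1331/2704.

The residue is 1331/2704.


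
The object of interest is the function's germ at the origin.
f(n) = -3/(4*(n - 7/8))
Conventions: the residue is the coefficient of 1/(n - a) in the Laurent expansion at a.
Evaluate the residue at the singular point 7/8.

The residue is -3/4.

At the order-1 pole 7/8 set g(n) = (n - (7/8))*f(n) = -3/4.
Simple pole: residue = g(a) at a = 7/8, which is -3/4.


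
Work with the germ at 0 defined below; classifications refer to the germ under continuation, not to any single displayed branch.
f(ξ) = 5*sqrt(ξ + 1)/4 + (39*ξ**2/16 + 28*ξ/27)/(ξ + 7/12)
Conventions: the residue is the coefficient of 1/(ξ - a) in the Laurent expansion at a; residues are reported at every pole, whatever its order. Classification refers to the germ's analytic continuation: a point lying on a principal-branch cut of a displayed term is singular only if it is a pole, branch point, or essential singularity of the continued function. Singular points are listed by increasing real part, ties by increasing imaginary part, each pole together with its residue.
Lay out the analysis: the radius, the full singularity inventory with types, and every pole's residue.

Denominator factor (ξ + 7/12): pole of order 1 at -7/12, modulus 7/12.
Branch term (5/4)*sqrt(1 - ξ/(-1)): its argument vanishes at ξ = -1, a square-root branch point, modulus 1.
The radius of convergence is the smallest modulus among the singular points: 7/12.
The branch term is analytic at -7/12 and contributes nothing to the residue; only the rational part matters.
At the order-1 pole -7/12 set g(ξ) = (ξ - (-7/12))*(rational part) = 39*ξ**2/16 + 28*ξ/27.
Simple pole: residue = g(a) at a = -7/12, which is 4655/20736.
List the singular points by increasing real part (a conjugate pair: the negative imaginary part first).

Radius of convergence at 0: 7/12.
At -1: an algebraic (square-root) branch point.
At -7/12: a pole of order 1; residue 4655/20736.


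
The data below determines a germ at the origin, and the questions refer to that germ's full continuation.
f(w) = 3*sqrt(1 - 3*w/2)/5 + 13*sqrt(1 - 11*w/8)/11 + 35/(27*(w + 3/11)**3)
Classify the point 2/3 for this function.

The term (3/5)*sqrt(1 - w/(2/3)) has argument 1 - 2/3/(2/3) = 0 at 2/3: a square-root (algebraic, two-sheeted) branch point; the remaining terms are analytic or single-valued there.

The point is an algebraic (square-root) branch point.


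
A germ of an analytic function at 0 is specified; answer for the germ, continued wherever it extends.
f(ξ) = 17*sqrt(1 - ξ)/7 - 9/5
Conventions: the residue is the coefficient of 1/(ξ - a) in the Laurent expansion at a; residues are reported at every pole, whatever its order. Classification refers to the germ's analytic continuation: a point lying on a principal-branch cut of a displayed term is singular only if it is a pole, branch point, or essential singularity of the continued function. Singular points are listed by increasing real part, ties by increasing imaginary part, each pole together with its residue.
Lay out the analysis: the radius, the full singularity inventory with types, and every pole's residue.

Branch term (17/7)*sqrt(1 - ξ/(1)): its argument vanishes at ξ = 1, a square-root branch point, modulus 1.
The radius of convergence is the smallest modulus among the singular points: 1.

Radius of convergence at 0: 1.
At 1: an algebraic (square-root) branch point.


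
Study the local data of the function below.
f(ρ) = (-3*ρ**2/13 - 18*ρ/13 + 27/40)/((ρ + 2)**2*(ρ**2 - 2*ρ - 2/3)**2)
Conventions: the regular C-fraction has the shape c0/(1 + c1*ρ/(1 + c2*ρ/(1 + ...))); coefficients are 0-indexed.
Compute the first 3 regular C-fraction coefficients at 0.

Taylor coefficients (expand at 0): a_0 = 243/640, a_1 = -28593/8320, a_2 = 641493/33280.
c0 = a_0 = 243/640. Peel one level at a time: if S = 1 + c*ρ/S' with S'(0) = 1, then c is the ρ-coefficient of S and S' = c*ρ/(S - 1).
S_1 = c0/f = 1 + (353/39)*ρ + (189569/6084)*ρ^2 + ...; c1 = 353/39.
S_2 = c1*ρ/(S_1 - 1) = 1 + (-189569/55068)*ρ + ...; c2 = -189569/55068.

The regular C-fraction coefficients are [243/640, 353/39, -189569/55068].


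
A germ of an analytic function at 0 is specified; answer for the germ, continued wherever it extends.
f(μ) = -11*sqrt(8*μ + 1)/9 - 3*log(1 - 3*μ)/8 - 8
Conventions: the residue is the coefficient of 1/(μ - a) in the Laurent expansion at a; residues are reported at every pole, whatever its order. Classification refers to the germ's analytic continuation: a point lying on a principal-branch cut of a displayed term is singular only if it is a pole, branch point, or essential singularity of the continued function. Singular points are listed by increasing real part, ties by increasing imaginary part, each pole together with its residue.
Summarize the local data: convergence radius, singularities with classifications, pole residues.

Radius of convergence at 0: 1/8.
At -1/8: an algebraic (square-root) branch point.
At 1/3: a logarithmic branch point.

Branch term (-11/9)*sqrt(1 - μ/(-1/8)): its argument vanishes at μ = -1/8, a square-root branch point, modulus 1/8.
Branch term (-3/8)*log(1 - μ/(1/3)): its argument vanishes at μ = 1/3, a logarithmic branch point, modulus 1/3.
The radius of convergence is the smallest modulus among the singular points: 1/8.
List the singular points by increasing real part (a conjugate pair: the negative imaginary part first).


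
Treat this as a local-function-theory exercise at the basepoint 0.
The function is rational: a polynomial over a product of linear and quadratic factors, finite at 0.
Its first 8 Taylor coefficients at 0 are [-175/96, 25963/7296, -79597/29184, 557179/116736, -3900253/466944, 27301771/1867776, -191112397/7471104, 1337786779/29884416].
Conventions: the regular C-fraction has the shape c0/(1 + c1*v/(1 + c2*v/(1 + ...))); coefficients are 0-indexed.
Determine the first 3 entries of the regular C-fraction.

The regular C-fraction coefficients are [-175/96, 3709/1900, -2088864/1761775].

Taylor coefficients (read off): a_0 = -175/96, a_1 = 25963/7296, a_2 = -79597/29184.
c0 = a_0 = -175/96. Peel one level at a time: if S = 1 + c*v/S' with S'(0) = 1, then c is the v-coefficient of S and S' = c*v/(S - 1).
S_1 = c0/f = 1 + (3709/1900)*v + (522216/225625)*v^2 + ...; c1 = 3709/1900.
S_2 = c1*v/(S_1 - 1) = 1 + (-2088864/1761775)*v + ...; c2 = -2088864/1761775.


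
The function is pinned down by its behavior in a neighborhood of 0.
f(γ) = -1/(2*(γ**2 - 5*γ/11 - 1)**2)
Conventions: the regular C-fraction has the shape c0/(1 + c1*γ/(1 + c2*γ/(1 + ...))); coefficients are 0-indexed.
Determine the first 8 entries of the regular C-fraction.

The regular C-fraction coefficients are [-1/2, 10/11, 217/110, -59189/23870, 4219270/12844013, 9858310/18762913, 651079/1309210, -3487/4130].

Taylor coefficients (expand at 0): a_0 = -1/2, a_1 = 5/11, a_2 = -317/242, a_3 = 2065/1331, a_4 = -41674/14641, a_5 = 599855/161051, a_6 = -20445119/3543122, a_7 = 151734925/19487171.
c0 = a_0 = -1/2. Peel one level at a time: if S = 1 + c*γ/S' with S'(0) = 1, then c is the γ-coefficient of S and S' = c*γ/(S - 1).
S_1 = c0/f = 1 + (10/11)*γ + (-217/121)*γ^2 + ...; c1 = 10/11.
S_2 = c1*γ/(S_1 - 1) = 1 + (217/110)*γ + (59189/12100)*γ^2 + ...; c2 = 217/110.
S_3 = c2*γ/(S_2 - 1) = 1 + (-59189/23870)*γ + (38357/47089)*γ^2 + ...; c3 = -59189/23870.
S_4 = c3*γ/(S_3 - 1) = 1 + (4219270/12844013)*γ + (-604673300/3503337721)*γ^2 + ...; c4 = 4219270/12844013.
S_5 = c4*γ/(S_4 - 1) = 1 + (9858310/18762913)*γ + (-26257/100489)*γ^2 + ...; c5 = 9858310/18762913.
S_6 = c5*γ/(S_5 - 1) = 1 + (651079/1309210)*γ + (7161869/17056900)*γ^2 + ...; c6 = 651079/1309210.
S_7 = c6*γ/(S_6 - 1) = 1 + (-3487/4130)*γ + ...; c7 = -3487/4130.


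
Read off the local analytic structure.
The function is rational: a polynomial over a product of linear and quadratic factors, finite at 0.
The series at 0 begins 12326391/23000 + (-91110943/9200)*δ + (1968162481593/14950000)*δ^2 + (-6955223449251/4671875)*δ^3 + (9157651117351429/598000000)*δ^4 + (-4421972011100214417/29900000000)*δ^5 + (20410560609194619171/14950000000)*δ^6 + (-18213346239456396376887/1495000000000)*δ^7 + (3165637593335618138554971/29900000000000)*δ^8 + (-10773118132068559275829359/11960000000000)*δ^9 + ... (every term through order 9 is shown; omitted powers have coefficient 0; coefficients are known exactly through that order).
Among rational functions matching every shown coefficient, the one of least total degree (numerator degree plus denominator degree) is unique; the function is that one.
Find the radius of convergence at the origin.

The radius of convergence is 1/7.

No rational of total degree below 8 reproduces all 10 coefficients; solving the [2/6] Pade equations on them gives f(δ) = (3*δ**2/26 + 32*δ/35 - 27/23)/((δ - 10/11)**3*(δ + 1/7)**3), whose expansion matches every shown term.
Denominator factor (δ - 10/11)^3: pole of order 3 at 10/11, modulus 10/11.
Denominator factor (δ + 1/7)^3: pole of order 3 at -1/7, modulus 1/7.
The radius of convergence is the smallest modulus among the singular points: 1/7.


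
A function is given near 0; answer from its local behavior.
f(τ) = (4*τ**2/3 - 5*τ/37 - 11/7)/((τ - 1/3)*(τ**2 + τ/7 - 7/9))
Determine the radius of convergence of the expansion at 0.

Denominator factor (τ**2 + τ/7 - 7/9): discriminant 1381/441, real irrational roots -1/14 + (1/42)*sqrt(1381) and -1/14 - (1/42)*sqrt(1381); poles of order 1, moduli -1/14 + (1/42)*sqrt(1381) and 1/14 + (1/42)*sqrt(1381).
Denominator factor (τ - 1/3): pole of order 1 at 1/3, modulus 1/3.
The radius of convergence is the smallest modulus among the singular points: 1/3.

The radius of convergence is 1/3.


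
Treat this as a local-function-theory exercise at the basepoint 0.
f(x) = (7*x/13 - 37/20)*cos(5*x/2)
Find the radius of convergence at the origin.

The factor cos(5*x/2) is entire and contributes no finite singular point.
The polynomial part has no poles.
No finite singular points: the Taylor series at 0 converges everywhere.

The radius of convergence is infinite.


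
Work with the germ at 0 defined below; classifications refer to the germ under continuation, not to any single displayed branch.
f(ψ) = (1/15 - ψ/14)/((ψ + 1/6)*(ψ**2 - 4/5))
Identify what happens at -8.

The point is a regular point.

Denominator factors: ψ**2 - 4/5 = 316/5 at ψ = -8; ψ + 1/6 = -47/6 at ψ = -8 — none vanishes.
So the germ continues analytically to -8.


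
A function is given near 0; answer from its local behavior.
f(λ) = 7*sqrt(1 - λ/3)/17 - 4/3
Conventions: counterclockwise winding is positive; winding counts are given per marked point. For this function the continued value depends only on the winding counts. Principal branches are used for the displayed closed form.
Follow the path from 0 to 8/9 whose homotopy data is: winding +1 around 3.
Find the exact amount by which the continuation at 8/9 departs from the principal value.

Continued minus principal equals -(14/153)*sqrt(57).

The rational part is single-valued and drops out of the difference; each branch term changes only by its own monodromy.
(7/17)*sqrt(1 - λ/(3)): winding +1 is odd, the square root flips sign, contributing -2*(7/17)*sqrt(1 - (8/9)/(3)) = -2*(7/17)*sqrt(19/27) = -(14/153)*sqrt(57).
Summing the contributions at λ = 8/9 gives -(14/153)*sqrt(57).


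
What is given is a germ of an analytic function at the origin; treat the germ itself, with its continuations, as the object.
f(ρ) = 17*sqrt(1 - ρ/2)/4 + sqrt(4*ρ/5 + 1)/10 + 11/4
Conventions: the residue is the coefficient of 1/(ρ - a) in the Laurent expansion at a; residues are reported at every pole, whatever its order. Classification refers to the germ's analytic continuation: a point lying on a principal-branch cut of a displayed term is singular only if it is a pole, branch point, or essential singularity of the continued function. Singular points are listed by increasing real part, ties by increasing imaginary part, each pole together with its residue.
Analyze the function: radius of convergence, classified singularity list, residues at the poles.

Radius of convergence at 0: 5/4.
At -5/4: an algebraic (square-root) branch point.
At 2: an algebraic (square-root) branch point.

Branch term (17/4)*sqrt(1 - ρ/(2)): its argument vanishes at ρ = 2, a square-root branch point, modulus 2.
Branch term (1/10)*sqrt(1 - ρ/(-5/4)): its argument vanishes at ρ = -5/4, a square-root branch point, modulus 5/4.
The radius of convergence is the smallest modulus among the singular points: 5/4.
List the singular points by increasing real part (a conjugate pair: the negative imaginary part first).


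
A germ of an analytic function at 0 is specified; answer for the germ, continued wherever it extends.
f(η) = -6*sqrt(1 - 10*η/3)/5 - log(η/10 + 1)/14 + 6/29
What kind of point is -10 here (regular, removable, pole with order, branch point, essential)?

The term (-1/14)*log(1 - η/(-10)) has argument 1 - -10/(-10) = 0 at -10: a logarithmic (infinitely-sheeted) branch point; the remaining terms are analytic or single-valued there.

The point is a logarithmic branch point.


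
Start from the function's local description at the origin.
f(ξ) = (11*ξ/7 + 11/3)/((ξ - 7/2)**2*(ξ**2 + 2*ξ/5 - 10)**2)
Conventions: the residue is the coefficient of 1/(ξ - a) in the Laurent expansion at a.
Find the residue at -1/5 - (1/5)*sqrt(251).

The factor ξ**2 + 2*ξ/5 - 10 splits as (ξ - a)(ξ - a') with a = -1/5 - (1/5)*sqrt(251), a' = -1/5 + (1/5)*sqrt(251). At the order-2 pole a set g(ξ) = (ξ - a)^2*f(ξ) = [(11*ξ/7 + 11/3)/(ξ - 7/2)**2] / (ξ - a')^2.
Order-2 pole: residue = g'(a); g'(-1/5 - (1/5)*sqrt(251)) = 10914200/8169357 - (43391256700/514677660357)*sqrt(251), so the residue is 10914200/8169357 - (43391256700/514677660357)*sqrt(251).

The residue is 10914200/8169357 - (43391256700/514677660357)*sqrt(251).


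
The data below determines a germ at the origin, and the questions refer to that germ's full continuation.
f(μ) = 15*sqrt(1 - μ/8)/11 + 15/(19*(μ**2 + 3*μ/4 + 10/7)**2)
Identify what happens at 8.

The point is an algebraic (square-root) branch point.

The term (15/11)*sqrt(1 - μ/(8)) has argument 1 - 8/(8) = 0 at 8: a square-root (algebraic, two-sheeted) branch point; the remaining terms are analytic or single-valued there.


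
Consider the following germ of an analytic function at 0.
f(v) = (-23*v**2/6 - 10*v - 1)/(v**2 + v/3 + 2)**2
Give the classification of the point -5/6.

Denominator factors: v**2 + v/3 + 2 = 29/12 at v = -5/6 — none vanishes.
So the germ continues analytically to -5/6.

The point is a regular point.


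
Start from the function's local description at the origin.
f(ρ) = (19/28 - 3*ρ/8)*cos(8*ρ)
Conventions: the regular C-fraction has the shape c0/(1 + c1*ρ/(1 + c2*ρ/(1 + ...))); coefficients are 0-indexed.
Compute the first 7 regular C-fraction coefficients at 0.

Taylor coefficients (expand at 0): a_0 = 19/28, a_1 = -3/8, a_2 = -152/7, a_3 = 12, a_4 = 2432/21, a_5 = -64, a_6 = -77824/315.
c0 = a_0 = 19/28. Peel one level at a time: if S = 1 + c*ρ/S' with S'(0) = 1, then c is the ρ-coefficient of S and S' = c*ρ/(S - 1).
S_1 = c0/f = 1 + (21/38)*ρ + (46649/1444)*ρ^2 + ...; c1 = 21/38.
S_2 = c1*ρ/(S_1 - 1) = 1 + (-46649/798)*ρ + (1492768/441)*ρ^2 + ...; c2 = -46649/798.
S_3 = c2*ρ/(S_2 - 1) = 1 + (1216/21)*ρ + (-3696640/139947)*ρ^2 + ...; c3 = 1216/21.
S_4 = c3*ρ/(S_3 - 1) = 1 + (21280/46649)*ρ + (-95753840/2176129201)*ρ^2 + ...; c4 = 21280/46649.
S_5 = c4*ρ/(S_4 - 1) = 1 + (170989/1772662)*ρ + (1167547721/1684028900)*ρ^2 + ...; c5 = 170989/1772662.
S_6 = c5*ρ/(S_5 - 1) = 1 + (-1167547721/162439550)*ρ + ...; c6 = -1167547721/162439550.

The regular C-fraction coefficients are [19/28, 21/38, -46649/798, 1216/21, 21280/46649, 170989/1772662, -1167547721/162439550].


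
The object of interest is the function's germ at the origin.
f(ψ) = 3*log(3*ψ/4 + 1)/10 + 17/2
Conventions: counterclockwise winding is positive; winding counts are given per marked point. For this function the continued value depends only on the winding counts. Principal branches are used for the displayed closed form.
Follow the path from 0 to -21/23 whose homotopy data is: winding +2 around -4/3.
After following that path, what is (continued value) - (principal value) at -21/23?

Continued minus principal equals (6/5)*pi*i.

The rational part is single-valued and drops out of the difference; each branch term changes only by its own monodromy.
(3/10)*log(1 - ψ/(-4/3)): each positive loop around -4/3 adds 2*pi*i to the log, so winding +2 contributes (3/10)*(2)*2*pi*i = (6/5)*pi*i.
Summing the contributions at ψ = -21/23 gives (6/5)*pi*i.


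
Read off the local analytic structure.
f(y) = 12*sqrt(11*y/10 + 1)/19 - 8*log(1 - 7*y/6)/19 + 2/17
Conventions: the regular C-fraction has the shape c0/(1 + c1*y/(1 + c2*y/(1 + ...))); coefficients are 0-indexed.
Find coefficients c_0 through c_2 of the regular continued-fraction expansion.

Taylor coefficients (expand at 0): a_0 = 242/323, a_1 = 239/285, a_2 = 6533/34200.
c0 = a_0 = 242/323. Peel one level at a time: if S = 1 + c*y/S' with S'(0) = 1, then c is the y-coefficient of S and S' = c*y/(S - 1).
S_1 = c0/f = 1 + (-4063/3630)*y + (3506233/3513840)*y^2 + ...; c1 = -4063/3630.
S_2 = c1*y/(S_1 - 1) = 1 + (206249/231352)*y + ...; c2 = 206249/231352.

The regular C-fraction coefficients are [242/323, -4063/3630, 206249/231352].


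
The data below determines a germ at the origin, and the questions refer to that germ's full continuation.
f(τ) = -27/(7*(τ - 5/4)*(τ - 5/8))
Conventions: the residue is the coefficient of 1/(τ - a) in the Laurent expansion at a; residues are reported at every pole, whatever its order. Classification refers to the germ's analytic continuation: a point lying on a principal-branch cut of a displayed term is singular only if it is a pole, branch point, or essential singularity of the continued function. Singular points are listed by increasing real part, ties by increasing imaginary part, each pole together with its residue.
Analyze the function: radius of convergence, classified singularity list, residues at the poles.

Radius of convergence at 0: 5/8.
At 5/8: a pole of order 1; residue 216/35.
At 5/4: a pole of order 1; residue -216/35.

Denominator factor (τ - 5/8): pole of order 1 at 5/8, modulus 5/8.
Denominator factor (τ - 5/4): pole of order 1 at 5/4, modulus 5/4.
The radius of convergence is the smallest modulus among the singular points: 5/8.
At the order-1 pole 5/8 set g(τ) = (τ - (5/8))*f(τ) = -27/(7*(τ - 5/4)).
Simple pole: residue = g(a) at a = 5/8, which is 216/35.
At the order-1 pole 5/4 set g(τ) = (τ - (5/4))*f(τ) = -27/(7*(τ - 5/8)).
Simple pole: residue = g(a) at a = 5/4, which is -216/35.
List the singular points by increasing real part (a conjugate pair: the negative imaginary part first).


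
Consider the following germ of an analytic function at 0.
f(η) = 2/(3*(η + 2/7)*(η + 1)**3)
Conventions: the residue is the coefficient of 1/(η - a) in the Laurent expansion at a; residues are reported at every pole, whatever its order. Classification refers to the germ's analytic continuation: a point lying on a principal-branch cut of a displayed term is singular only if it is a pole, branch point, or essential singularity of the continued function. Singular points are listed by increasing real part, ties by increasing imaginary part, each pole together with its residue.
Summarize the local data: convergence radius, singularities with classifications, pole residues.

Denominator factor (η + 2/7): pole of order 1 at -2/7, modulus 2/7.
Denominator factor (η + 1)^3: pole of order 3 at -1, modulus 1.
The radius of convergence is the smallest modulus among the singular points: 2/7.
At the order-3 pole -1 set g(η) = (η - (-1))^3*f(η) = 2/(3*(η + 2/7)).
Order-3 pole: residue = g''(a)/2; g''(-1) = -1372/375, so the residue is -686/375.
At the order-1 pole -2/7 set g(η) = (η - (-2/7))*f(η) = 2/(3*(η + 1)**3).
Simple pole: residue = g(a) at a = -2/7, which is 686/375.
List the singular points by increasing real part (a conjugate pair: the negative imaginary part first).

Radius of convergence at 0: 2/7.
At -1: a pole of order 3; residue -686/375.
At -2/7: a pole of order 1; residue 686/375.


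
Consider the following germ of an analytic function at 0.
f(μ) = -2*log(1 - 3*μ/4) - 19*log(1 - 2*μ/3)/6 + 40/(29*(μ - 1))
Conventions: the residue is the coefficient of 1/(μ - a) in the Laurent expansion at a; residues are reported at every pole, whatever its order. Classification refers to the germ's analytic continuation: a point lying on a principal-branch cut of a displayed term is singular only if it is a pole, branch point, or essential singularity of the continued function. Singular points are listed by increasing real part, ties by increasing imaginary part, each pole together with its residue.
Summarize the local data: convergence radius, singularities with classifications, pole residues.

Radius of convergence at 0: 1.
At 1: a pole of order 1; residue 40/29.
At 4/3: a logarithmic branch point.
At 3/2: a logarithmic branch point.

Denominator factor (μ - 1): pole of order 1 at 1, modulus 1.
Branch term (-19/6)*log(1 - μ/(3/2)): its argument vanishes at μ = 3/2, a logarithmic branch point, modulus 3/2.
Branch term (-2)*log(1 - μ/(4/3)): its argument vanishes at μ = 4/3, a logarithmic branch point, modulus 4/3.
The radius of convergence is the smallest modulus among the singular points: 1.
The branch terms are analytic at 1 and contribute nothing to the residue; only the rational part matters.
At the order-1 pole 1 set g(μ) = (μ - (1))*(rational part) = 40/29.
Simple pole: residue = g(a) at a = 1, which is 40/29.
List the singular points by increasing real part (a conjugate pair: the negative imaginary part first).


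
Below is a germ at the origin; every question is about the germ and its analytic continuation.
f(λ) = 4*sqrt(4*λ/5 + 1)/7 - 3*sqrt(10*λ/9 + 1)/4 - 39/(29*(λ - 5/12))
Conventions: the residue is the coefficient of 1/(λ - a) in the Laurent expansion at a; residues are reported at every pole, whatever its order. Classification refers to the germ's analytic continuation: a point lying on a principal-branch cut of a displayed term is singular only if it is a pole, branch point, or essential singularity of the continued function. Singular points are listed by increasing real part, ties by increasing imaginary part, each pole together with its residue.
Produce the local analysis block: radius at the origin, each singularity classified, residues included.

Radius of convergence at 0: 5/12.
At -5/4: an algebraic (square-root) branch point.
At -9/10: an algebraic (square-root) branch point.
At 5/12: a pole of order 1; residue -39/29.

Denominator factor (λ - 5/12): pole of order 1 at 5/12, modulus 5/12.
Branch term (-3/4)*sqrt(1 - λ/(-9/10)): its argument vanishes at λ = -9/10, a square-root branch point, modulus 9/10.
Branch term (4/7)*sqrt(1 - λ/(-5/4)): its argument vanishes at λ = -5/4, a square-root branch point, modulus 5/4.
The radius of convergence is the smallest modulus among the singular points: 5/12.
The branch terms are analytic at 5/12 and contribute nothing to the residue; only the rational part matters.
At the order-1 pole 5/12 set g(λ) = (λ - (5/12))*(rational part) = -39/29.
Simple pole: residue = g(a) at a = 5/12, which is -39/29.
List the singular points by increasing real part (a conjugate pair: the negative imaginary part first).


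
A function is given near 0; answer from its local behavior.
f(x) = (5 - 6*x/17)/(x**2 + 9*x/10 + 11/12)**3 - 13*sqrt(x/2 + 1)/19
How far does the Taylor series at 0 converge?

Denominator factor (x**2 + 9*x/10 + 11/12)^3: discriminant -857/300, complex-conjugate roots (-9/20) + ((1/60)*sqrt(2571))*i and (-9/20) - ((1/60)*sqrt(2571))*i; poles of order 3, moduli (1/6)*sqrt(33) and (1/6)*sqrt(33).
Branch term (-13/19)*sqrt(1 - x/(-2)): its argument vanishes at x = -2, a square-root branch point, modulus 2.
The radius of convergence is the smallest modulus among the singular points: (1/6)*sqrt(33).

The radius of convergence is (1/6)*sqrt(33).


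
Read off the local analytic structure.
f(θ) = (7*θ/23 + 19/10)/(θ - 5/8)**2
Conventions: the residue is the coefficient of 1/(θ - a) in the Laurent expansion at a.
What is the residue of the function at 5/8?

At the order-2 pole 5/8 set g(θ) = (θ - (5/8))^2*f(θ) = 7*θ/23 + 19/10.
Order-2 pole: residue = g'(a); g'(5/8) = 7/23, so the residue is 7/23.

The residue is 7/23.


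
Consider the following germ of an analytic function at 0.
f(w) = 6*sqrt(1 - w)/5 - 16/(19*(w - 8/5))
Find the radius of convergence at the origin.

The radius of convergence is 1.

Denominator factor (w - 8/5): pole of order 1 at 8/5, modulus 8/5.
Branch term (6/5)*sqrt(1 - w/(1)): its argument vanishes at w = 1, a square-root branch point, modulus 1.
The radius of convergence is the smallest modulus among the singular points: 1.


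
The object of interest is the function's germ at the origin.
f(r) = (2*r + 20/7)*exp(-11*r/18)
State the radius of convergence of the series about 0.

The factor exp(-11*r/18) is entire and contributes no finite singular point.
The polynomial part has no poles.
No finite singular points: the Taylor series at 0 converges everywhere.

The radius of convergence is infinite.


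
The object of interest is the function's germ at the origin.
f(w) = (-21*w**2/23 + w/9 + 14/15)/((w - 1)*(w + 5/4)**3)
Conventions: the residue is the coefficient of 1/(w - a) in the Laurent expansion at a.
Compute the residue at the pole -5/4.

At the order-3 pole -5/4 set g(w) = (w - (-5/4))^3*f(w) = (-21*w**2/23 + w/9 + 14/15)/(w - 1).
Order-3 pole: residue = g''(a)/2; g''(-5/4) = -17408/754515, so the residue is -8704/754515.

The residue is -8704/754515.
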